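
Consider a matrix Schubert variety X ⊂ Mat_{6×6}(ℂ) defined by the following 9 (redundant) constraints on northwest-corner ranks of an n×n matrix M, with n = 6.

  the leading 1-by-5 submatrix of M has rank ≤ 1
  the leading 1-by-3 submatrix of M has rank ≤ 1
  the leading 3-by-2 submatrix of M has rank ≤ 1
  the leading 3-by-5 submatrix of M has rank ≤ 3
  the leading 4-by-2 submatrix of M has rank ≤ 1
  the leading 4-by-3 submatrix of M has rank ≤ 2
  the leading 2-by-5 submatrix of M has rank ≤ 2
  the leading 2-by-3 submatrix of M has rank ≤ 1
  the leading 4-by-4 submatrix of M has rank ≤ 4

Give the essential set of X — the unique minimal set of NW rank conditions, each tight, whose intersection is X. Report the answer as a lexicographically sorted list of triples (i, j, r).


Computing R[i][j] = min implied NW-rank bound (n=6, 9 conditions):

  R[1]: 1  1  1  1  1  1
  R[2]: 1  1  1  2  2  2
  R[3]: 1  1  2  3  3  3
  R[4]: 1  1  2  3  4  4
  R[5]: 1  2  3  4  5  5
  R[6]: 1  2  3  4  5  6

giving w = (1, 4, 3, 5, 2, 6) via Δ²R.

ℓ(w)=4; the 2 essential cells (i,j,r):

[(2, 3, 1), (4, 2, 1)]


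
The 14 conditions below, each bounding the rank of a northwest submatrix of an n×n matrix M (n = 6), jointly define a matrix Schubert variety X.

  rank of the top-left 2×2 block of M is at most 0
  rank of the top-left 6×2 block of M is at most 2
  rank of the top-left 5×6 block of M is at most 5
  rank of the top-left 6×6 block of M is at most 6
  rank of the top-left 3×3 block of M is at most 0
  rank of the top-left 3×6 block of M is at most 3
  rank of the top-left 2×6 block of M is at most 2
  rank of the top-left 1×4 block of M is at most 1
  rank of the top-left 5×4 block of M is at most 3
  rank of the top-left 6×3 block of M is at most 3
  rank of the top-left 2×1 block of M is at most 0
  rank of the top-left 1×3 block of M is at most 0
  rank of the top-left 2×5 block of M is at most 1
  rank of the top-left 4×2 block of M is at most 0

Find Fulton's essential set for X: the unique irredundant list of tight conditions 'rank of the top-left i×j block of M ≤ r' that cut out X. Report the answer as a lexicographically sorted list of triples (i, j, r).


Rank table r_w(6×6) implied by the 14 constraints:

  R[1]: 0  0  0  1  1  1
  R[2]: 0  0  0  1  1  2
  R[3]: 0  0  0  1  2  3
  R[4]: 0  0  1  2  3  4
  R[5]: 1  1  2  3  4  5
  R[6]: 1  2  3  4  5  6

so w = (4, 6, 5, 3, 1, 2).

D(w) has 12 cells with 3 SE-corners; essential set:

[(2, 5, 1), (3, 3, 0), (4, 2, 0)]


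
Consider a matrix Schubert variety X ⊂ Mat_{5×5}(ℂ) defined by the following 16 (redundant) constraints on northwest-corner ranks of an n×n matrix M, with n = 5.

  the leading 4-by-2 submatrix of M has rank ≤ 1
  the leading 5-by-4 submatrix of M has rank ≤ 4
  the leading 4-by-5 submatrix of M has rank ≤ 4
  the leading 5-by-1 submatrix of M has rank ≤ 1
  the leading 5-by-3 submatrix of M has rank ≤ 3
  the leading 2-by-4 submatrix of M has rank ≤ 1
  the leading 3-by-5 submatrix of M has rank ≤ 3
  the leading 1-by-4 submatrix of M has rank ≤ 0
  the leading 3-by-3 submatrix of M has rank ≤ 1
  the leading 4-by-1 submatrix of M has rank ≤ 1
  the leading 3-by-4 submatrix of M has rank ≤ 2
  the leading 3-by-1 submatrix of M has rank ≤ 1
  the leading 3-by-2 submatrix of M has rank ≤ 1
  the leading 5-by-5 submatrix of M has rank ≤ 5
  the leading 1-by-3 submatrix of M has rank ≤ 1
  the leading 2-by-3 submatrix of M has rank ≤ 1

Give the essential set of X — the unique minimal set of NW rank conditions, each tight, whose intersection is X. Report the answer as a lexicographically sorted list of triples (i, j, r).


Computing R[i][j] = min implied NW-rank bound (n=5, 16 conditions):

  row 1: 0, 0, 0, 0, 1
  row 2: 1, 1, 1, 1, 2
  row 3: 1, 1, 1, 2, 3
  row 4: 1, 1, 2, 3, 4
  row 5: 1, 2, 3, 4, 5

reading off 1-entries of Δ²R: w = (5, 1, 4, 3, 2).

Rothe diagram D(w) (7 cells), 3 SE-corners (essential conditions):

[(1, 4, 0), (3, 3, 1), (4, 2, 1)]


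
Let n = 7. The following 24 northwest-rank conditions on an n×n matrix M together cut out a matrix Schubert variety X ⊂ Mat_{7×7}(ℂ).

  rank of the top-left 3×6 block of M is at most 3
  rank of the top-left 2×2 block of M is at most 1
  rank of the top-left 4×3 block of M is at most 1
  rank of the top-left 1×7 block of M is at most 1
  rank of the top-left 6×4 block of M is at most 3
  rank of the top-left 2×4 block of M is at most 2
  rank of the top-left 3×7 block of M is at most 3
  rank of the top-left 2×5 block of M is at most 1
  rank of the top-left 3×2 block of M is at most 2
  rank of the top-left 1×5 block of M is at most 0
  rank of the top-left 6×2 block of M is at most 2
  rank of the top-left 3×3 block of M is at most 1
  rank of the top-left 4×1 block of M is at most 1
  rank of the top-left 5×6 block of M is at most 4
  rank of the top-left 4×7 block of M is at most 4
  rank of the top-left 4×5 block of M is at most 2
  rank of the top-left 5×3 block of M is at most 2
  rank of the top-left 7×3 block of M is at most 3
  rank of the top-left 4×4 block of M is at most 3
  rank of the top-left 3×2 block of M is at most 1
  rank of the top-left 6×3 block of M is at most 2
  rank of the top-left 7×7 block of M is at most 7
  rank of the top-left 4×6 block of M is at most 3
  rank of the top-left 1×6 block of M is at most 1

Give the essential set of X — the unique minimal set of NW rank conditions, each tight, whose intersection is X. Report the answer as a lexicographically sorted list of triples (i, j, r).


Propagating the 24 rank bounds to every northwest block:

  R[1]: 0  0  0  0  0  1  1
  R[2]: 1  1  1  1  1  2  2
  R[3]: 1  1  1  2  2  3  3
  R[4]: 1  1  1  2  2  3  4
  R[5]: 1  2  2  3  3  4  5
  R[6]: 1  2  2  3  4  5  6
  R[7]: 1  2  3  4  5  6  7

hence w(1..7) = (6, 1, 4, 7, 2, 5, 3).

D(w) has 11 cells with 4 SE-corners; essential set:

[(1, 5, 0), (4, 3, 1), (4, 5, 2), (6, 3, 2)]


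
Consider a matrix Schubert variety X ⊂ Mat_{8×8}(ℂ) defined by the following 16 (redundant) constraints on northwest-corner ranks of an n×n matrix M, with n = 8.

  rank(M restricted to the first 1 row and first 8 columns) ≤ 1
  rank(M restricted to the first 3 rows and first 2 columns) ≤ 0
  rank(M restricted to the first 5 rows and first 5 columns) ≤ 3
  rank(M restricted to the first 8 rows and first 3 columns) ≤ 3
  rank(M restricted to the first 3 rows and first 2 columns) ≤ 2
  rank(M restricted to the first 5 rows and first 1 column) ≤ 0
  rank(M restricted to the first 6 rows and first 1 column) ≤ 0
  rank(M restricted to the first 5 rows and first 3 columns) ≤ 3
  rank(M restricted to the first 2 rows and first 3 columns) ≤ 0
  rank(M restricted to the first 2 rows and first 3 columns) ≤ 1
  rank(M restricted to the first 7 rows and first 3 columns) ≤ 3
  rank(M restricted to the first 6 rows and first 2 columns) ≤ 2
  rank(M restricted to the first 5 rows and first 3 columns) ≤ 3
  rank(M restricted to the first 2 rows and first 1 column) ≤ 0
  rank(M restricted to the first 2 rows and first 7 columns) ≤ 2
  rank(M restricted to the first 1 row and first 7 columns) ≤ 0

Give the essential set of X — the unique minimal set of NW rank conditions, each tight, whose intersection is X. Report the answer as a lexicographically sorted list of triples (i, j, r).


Propagating the 16 rank bounds to every northwest block:

  R[1]: 0  0  0  0  0  0  0  1
  R[2]: 0  0  0  1  1  1  1  2
  R[3]: 0  0  1  2  2  2  2  3
  R[4]: 0  1  2  3  3  3  3  4
  R[5]: 0  1  2  3  3  4  4  5
  R[6]: 0  1  2  3  4  5  5  6
  R[7]: 1  2  3  4  5  6  6  7
  R[8]: 1  2  3  4  5  6  7  8

second differences of R give the permutation w = (8, 4, 3, 2, 6, 5, 1, 7).

ℓ(w)=16; the 5 essential cells (i,j,r):

[(1, 7, 0), (2, 3, 0), (3, 2, 0), (5, 5, 3), (6, 1, 0)]


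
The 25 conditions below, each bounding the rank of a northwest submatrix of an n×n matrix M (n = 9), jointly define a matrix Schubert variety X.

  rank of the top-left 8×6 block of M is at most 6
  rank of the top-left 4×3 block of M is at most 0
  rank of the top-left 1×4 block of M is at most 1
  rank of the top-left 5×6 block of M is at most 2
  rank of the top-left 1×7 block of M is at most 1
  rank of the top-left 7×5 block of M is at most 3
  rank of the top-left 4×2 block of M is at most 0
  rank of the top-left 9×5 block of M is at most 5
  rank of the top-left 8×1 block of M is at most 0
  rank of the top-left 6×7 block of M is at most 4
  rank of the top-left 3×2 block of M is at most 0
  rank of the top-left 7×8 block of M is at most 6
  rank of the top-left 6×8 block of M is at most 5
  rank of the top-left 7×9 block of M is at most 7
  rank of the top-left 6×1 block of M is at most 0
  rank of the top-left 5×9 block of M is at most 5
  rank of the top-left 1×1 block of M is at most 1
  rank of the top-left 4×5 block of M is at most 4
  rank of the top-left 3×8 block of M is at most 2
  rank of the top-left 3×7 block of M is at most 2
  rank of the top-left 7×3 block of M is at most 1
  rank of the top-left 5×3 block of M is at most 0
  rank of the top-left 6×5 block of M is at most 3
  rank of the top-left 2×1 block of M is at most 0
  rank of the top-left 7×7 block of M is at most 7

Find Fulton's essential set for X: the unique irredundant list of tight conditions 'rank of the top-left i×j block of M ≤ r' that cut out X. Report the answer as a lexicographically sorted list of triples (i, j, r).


Reconstructing r_w from the 25 given conditions:

  R[1]: 0  0  0  1  1  1  1  1  1
  R[2]: 0  0  0  1  2  2  2  2  2
  R[3]: 0  0  0  1  2  2  2  2  3
  R[4]: 0  0  0  1  2  2  3  3  4
  R[5]: 0  0  0  1  2  2  3  4  5
  R[6]: 0  1  1  2  3  3  4  5  6
  R[7]: 0  1  1  2  3  4  5  6  7
  R[8]: 0  1  2  3  4  5  6  7  8
  R[9]: 1  2  3  4  5  6  7  8  9

second differences of R give the permutation w = (4, 5, 9, 7, 8, 2, 6, 3, 1).

D(w) has 24 cells with 5 SE-corners; essential set:

[(3, 8, 2), (5, 3, 0), (5, 6, 2), (7, 3, 1), (8, 1, 0)]


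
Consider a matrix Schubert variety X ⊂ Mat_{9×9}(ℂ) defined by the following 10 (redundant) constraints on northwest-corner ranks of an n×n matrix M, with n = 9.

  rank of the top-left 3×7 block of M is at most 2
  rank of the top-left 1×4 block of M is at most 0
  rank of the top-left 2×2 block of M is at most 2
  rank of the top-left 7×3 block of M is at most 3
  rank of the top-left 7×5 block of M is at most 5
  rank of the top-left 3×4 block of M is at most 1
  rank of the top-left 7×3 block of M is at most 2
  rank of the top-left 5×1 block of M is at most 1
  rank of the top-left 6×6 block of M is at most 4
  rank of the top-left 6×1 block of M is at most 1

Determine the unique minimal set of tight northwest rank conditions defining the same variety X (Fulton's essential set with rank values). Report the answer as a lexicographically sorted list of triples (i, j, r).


Recovering R(i,j) via the rank-extension bound from the 10 conditions:

  R[1]: 0 0 0 0 1 1 1 1 1
  R[2]: 1 1 1 1 2 2 2 2 2
  R[3]: 1 1 1 1 2 2 2 3 3
  R[4]: 1 2 2 2 3 3 3 4 4
  R[5]: 1 2 2 3 4 4 4 5 5
  R[6]: 1 2 2 3 4 4 5 6 6
  R[7]: 1 2 2 3 4 5 6 7 7
  R[8]: 1 2 3 4 5 6 7 8 8
  R[9]: 1 2 3 4 5 6 7 8 9

second differences of R give the permutation w = (5, 1, 8, 2, 4, 7, 6, 3, 9).

5 SE-corners of the 13-cell Rothe diagram give Ess(w):

[(1, 4, 0), (3, 4, 1), (3, 7, 2), (6, 6, 4), (7, 3, 2)]


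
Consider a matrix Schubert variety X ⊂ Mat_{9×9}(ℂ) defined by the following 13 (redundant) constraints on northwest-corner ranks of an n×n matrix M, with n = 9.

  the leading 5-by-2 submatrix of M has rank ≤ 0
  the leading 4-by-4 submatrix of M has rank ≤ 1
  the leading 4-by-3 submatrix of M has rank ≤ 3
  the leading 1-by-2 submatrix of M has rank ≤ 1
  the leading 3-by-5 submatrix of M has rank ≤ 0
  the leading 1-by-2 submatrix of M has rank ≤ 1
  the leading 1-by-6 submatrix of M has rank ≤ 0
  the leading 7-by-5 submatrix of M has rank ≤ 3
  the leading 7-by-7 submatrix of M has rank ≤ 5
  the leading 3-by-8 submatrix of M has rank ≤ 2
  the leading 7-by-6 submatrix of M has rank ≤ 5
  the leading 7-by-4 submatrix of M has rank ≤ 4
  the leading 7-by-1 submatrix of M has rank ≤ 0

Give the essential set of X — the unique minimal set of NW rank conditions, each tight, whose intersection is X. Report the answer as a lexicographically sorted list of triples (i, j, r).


Rank table r_w(9×9) implied by the 13 constraints:

  R[1]: 0, 0, 0, 0, 0, 0, 1, 1, 1
  R[2]: 0, 0, 0, 0, 0, 1, 2, 2, 2
  R[3]: 0, 0, 0, 0, 0, 1, 2, 2, 3
  R[4]: 0, 0, 1, 1, 1, 2, 3, 3, 4
  R[5]: 0, 0, 1, 2, 2, 3, 4, 4, 5
  R[6]: 0, 1, 2, 3, 3, 4, 5, 5, 6
  R[7]: 0, 1, 2, 3, 3, 4, 5, 6, 7
  R[8]: 1, 2, 3, 4, 4, 5, 6, 7, 8
  R[9]: 1, 2, 3, 4, 5, 6, 7, 8, 9

the unique w with this rank table is (7, 6, 9, 3, 4, 2, 8, 1, 5).

ℓ(w)=24; the 6 essential cells (i,j,r):

[(1, 6, 0), (3, 5, 0), (3, 8, 2), (5, 2, 0), (7, 1, 0), (7, 5, 3)]


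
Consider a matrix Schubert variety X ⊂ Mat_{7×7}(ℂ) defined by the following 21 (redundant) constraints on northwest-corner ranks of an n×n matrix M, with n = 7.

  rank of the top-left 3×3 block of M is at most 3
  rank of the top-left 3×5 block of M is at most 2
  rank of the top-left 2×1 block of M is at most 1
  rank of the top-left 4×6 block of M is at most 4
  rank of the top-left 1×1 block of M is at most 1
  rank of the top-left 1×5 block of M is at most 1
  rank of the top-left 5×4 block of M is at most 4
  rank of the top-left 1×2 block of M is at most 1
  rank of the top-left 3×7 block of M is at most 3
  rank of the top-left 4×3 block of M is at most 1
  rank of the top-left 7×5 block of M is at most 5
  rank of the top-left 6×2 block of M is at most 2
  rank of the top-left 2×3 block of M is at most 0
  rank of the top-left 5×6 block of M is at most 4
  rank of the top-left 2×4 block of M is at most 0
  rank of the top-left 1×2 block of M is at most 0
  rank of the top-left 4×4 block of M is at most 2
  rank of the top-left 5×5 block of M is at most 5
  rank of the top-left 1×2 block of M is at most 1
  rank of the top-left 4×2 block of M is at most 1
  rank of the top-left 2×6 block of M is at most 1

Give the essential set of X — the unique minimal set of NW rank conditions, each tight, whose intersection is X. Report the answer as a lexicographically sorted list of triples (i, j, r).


Propagating the 21 rank bounds to every northwest block:

  0 0 0 0 1 1 1
  0 0 0 0 1 1 2
  1 1 1 1 2 2 3
  1 1 1 2 3 3 4
  1 2 2 3 4 4 5
  1 2 3 4 5 5 6
  1 2 3 4 5 6 7

so w = (5, 7, 1, 4, 2, 3, 6).

ℓ(w)=11; the 3 essential cells (i,j,r):

[(2, 4, 0), (2, 6, 1), (4, 3, 1)]


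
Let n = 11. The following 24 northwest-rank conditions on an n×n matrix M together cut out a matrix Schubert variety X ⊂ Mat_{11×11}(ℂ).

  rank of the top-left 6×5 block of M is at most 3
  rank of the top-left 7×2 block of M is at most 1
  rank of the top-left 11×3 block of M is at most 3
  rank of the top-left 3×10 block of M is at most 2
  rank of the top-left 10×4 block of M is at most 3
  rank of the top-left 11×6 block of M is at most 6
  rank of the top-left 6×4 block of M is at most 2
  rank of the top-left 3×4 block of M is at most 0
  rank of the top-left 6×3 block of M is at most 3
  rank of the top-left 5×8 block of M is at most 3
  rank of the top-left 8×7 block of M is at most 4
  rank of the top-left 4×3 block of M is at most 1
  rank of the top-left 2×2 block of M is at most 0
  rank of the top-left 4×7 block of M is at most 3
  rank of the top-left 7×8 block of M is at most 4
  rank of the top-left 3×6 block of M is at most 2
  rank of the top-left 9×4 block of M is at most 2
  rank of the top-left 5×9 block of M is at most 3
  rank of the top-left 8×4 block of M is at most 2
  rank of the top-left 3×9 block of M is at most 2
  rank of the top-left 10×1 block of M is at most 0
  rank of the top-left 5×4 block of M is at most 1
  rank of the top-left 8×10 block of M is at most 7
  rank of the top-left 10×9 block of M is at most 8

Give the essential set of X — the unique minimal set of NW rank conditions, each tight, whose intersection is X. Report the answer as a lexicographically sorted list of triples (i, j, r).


The tightest implied rank at each (i,j), from the 24 conditions:

  i=1: 0 0 0 0 1 1 1 1 1 1 1
  i=2: 0 0 0 0 1 2 2 2 2 2 2
  i=3: 0 0 0 0 1 2 2 2 2 2 3
  i=4: 0 1 1 1 2 3 3 3 3 3 4
  i=5: 0 1 1 1 2 3 3 3 3 4 5
  i=6: 0 1 2 2 3 4 4 4 4 5 6
  i=7: 0 1 2 2 3 4 4 4 5 6 7
  i=8: 0 1 2 2 3 4 4 5 6 7 8
  i=9: 0 1 2 2 3 4 5 6 7 8 9
  i=10: 0 1 2 3 4 5 6 7 8 9 10
  i=11: 1 2 3 4 5 6 7 8 9 10 11

so w = (5, 6, 11, 2, 10, 3, 9, 8, 7, 4, 1).

Fulton essential set (8 of the 34 Rothe cells):

[(3, 4, 0), (3, 10, 2), (5, 4, 1), (5, 9, 3), (7, 8, 4), (8, 7, 4), (9, 4, 2), (10, 1, 0)]


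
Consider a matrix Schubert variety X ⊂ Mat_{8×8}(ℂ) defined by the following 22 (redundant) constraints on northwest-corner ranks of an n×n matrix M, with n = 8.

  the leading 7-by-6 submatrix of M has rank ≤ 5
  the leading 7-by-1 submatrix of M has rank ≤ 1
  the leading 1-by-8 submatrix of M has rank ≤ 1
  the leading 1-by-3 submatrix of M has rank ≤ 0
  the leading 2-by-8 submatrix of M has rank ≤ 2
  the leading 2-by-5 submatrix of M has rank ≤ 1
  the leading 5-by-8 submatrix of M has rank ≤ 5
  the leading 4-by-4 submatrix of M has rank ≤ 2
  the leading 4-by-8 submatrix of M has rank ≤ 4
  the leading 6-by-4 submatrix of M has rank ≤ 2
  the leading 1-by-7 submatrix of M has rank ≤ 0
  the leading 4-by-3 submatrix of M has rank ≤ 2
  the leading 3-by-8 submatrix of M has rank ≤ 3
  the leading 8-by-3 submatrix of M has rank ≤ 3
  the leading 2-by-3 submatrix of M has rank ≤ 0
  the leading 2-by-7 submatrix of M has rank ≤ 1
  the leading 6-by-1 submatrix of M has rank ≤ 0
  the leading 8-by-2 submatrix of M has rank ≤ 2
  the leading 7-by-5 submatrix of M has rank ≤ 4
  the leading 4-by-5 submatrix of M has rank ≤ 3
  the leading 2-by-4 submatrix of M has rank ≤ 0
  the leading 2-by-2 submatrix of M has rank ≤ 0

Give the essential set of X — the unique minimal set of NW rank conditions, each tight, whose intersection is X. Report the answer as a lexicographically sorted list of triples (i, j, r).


Reconstructing r_w from the 22 given conditions:

  row 1: 0 | 0 | 0 | 0 | 0 | 0 | 0 | 1
  row 2: 0 | 0 | 0 | 0 | 1 | 1 | 1 | 2
  row 3: 0 | 1 | 1 | 1 | 2 | 2 | 2 | 3
  row 4: 0 | 1 | 2 | 2 | 3 | 3 | 3 | 4
  row 5: 0 | 1 | 2 | 2 | 3 | 4 | 4 | 5
  row 6: 0 | 1 | 2 | 2 | 3 | 4 | 5 | 6
  row 7: 1 | 2 | 3 | 3 | 4 | 5 | 6 | 7
  row 8: 1 | 2 | 3 | 4 | 5 | 6 | 7 | 8

hence w(1..8) = (8, 5, 2, 3, 6, 7, 1, 4).

Fulton essential set (4 of the 17 Rothe cells):

[(1, 7, 0), (2, 4, 0), (6, 1, 0), (6, 4, 2)]


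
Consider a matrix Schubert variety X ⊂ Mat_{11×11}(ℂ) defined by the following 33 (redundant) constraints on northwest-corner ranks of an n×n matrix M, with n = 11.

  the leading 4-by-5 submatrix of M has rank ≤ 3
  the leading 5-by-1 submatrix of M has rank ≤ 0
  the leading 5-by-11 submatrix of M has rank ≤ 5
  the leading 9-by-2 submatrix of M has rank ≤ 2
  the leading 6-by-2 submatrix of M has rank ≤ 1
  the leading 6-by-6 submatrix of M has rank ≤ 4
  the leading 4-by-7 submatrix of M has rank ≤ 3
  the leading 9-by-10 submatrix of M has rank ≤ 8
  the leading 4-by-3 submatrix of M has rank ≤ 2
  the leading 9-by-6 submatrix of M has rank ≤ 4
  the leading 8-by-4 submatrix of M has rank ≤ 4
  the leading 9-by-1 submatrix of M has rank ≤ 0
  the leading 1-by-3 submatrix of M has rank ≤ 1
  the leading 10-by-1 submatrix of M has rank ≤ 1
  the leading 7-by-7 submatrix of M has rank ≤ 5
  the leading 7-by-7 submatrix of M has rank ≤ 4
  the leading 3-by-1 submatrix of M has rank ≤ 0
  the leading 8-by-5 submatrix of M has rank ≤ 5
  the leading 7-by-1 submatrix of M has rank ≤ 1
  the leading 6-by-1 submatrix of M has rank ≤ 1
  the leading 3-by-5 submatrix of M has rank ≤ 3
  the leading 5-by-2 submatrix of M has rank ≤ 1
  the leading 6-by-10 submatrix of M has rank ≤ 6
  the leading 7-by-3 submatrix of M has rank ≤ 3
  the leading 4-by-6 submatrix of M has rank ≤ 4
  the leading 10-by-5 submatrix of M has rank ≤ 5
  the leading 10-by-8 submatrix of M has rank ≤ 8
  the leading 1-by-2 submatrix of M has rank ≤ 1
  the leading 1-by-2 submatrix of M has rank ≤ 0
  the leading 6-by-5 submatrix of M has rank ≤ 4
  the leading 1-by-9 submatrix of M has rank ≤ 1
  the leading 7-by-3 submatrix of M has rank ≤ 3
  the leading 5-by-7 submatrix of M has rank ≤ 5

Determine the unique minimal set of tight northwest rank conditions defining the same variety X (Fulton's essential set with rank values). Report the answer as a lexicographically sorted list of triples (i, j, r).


The tightest implied rank at each (i,j), from the 33 conditions:

  row 1: 0  0  1  1  1  1  1  1  1  1  1
  row 2: 0  1  2  2  2  2  2  2  2  2  2
  row 3: 0  1  2  3  3  3  3  3  3  3  3
  row 4: 0  1  2  3  3  3  3  4  4  4  4
  row 5: 0  1  2  3  4  4  4  5  5  5  5
  row 6: 0  1  2  3  4  4  4  5  6  6  6
  row 7: 0  1  2  3  4  4  4  5  6  7  7
  row 8: 0  1  2  3  4  4  5  6  7  8  8
  row 9: 0  1  2  3  4  4  5  6  7  8  9
  row 10: 1  2  3  4  5  5  6  7  8  9  10
  row 11: 1  2  3  4  5  6  7  8  9  10  11

reading off 1-entries of Δ²R: w = (3, 2, 4, 8, 5, 9, 10, 7, 11, 1, 6).

5 SE-corners of the 19-cell Rothe diagram give Ess(w):

[(1, 2, 0), (4, 7, 3), (7, 7, 4), (9, 1, 0), (9, 6, 4)]


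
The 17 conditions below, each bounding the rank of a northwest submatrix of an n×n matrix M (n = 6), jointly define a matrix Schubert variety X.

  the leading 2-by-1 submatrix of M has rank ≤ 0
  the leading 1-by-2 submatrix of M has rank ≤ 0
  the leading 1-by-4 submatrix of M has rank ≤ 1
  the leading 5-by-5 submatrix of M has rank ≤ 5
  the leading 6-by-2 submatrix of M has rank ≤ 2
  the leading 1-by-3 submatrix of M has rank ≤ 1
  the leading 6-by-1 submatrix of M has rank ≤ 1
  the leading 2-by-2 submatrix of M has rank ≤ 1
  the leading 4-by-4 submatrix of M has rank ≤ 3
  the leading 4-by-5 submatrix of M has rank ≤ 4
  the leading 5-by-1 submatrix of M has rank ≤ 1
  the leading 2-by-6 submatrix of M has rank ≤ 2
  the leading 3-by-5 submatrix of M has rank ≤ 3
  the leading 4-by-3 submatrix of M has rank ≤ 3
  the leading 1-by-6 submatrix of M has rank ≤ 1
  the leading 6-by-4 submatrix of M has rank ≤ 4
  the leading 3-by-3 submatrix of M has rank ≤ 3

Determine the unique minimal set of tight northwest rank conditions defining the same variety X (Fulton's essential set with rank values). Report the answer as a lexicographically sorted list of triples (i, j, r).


Rank table r_w(6×6) implied by the 17 constraints:

  i=1: 0, 0, 1, 1, 1, 1
  i=2: 0, 1, 2, 2, 2, 2
  i=3: 1, 2, 3, 3, 3, 3
  i=4: 1, 2, 3, 3, 4, 4
  i=5: 1, 2, 3, 4, 5, 5
  i=6: 1, 2, 3, 4, 5, 6

so w = (3, 2, 1, 5, 4, 6).

Fulton essential set (3 of the 4 Rothe cells):

[(1, 2, 0), (2, 1, 0), (4, 4, 3)]


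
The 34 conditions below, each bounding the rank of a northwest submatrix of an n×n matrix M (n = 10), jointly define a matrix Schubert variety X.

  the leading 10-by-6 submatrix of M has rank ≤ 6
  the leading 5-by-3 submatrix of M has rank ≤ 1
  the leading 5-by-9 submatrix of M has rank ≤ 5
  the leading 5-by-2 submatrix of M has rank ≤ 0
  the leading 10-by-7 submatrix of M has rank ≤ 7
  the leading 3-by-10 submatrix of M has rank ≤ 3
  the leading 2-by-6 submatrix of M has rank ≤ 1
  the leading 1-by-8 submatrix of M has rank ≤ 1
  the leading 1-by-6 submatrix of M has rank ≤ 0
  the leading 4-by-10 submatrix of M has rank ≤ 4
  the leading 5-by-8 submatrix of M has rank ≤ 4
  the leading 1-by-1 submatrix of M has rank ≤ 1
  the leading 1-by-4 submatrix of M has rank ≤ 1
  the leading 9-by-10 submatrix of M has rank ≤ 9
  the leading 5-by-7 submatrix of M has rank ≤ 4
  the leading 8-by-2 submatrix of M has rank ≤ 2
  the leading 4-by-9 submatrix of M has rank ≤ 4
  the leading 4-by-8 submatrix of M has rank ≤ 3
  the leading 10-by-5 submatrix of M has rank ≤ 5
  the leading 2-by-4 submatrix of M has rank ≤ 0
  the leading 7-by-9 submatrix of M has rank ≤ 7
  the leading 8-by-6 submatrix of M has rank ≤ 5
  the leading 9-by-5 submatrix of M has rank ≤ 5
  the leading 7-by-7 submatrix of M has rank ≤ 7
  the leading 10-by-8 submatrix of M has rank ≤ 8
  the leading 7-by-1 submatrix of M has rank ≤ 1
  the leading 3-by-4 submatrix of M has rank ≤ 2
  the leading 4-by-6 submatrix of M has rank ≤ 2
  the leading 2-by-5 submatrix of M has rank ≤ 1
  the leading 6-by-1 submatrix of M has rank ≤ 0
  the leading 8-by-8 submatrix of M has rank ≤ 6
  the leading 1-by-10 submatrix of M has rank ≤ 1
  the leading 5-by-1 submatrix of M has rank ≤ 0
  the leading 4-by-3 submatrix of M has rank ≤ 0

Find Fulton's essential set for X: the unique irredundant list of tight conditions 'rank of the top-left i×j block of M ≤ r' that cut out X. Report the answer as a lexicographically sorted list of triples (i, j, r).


Computing R[i][j] = min implied NW-rank bound (n=10, 34 conditions):

  R[1]: 0 | 0 | 0 | 0 | 0 | 0 | 1 | 1 | 1 | 1
  R[2]: 0 | 0 | 0 | 0 | 1 | 1 | 2 | 2 | 2 | 2
  R[3]: 0 | 0 | 0 | 1 | 2 | 2 | 3 | 3 | 3 | 3
  R[4]: 0 | 0 | 0 | 1 | 2 | 2 | 3 | 3 | 4 | 4
  R[5]: 0 | 0 | 1 | 2 | 3 | 3 | 4 | 4 | 5 | 5
  R[6]: 0 | 1 | 2 | 3 | 4 | 4 | 5 | 5 | 6 | 6
  R[7]: 1 | 2 | 3 | 4 | 5 | 5 | 6 | 6 | 7 | 7
  R[8]: 1 | 2 | 3 | 4 | 5 | 5 | 6 | 6 | 7 | 8
  R[9]: 1 | 2 | 3 | 4 | 5 | 6 | 7 | 7 | 8 | 9
  R[10]: 1 | 2 | 3 | 4 | 5 | 6 | 7 | 8 | 9 | 10

the unique w with this rank table is (7, 5, 4, 9, 3, 2, 1, 10, 6, 8).

9 SE-corners of the 23-cell Rothe diagram give Ess(w):

[(1, 6, 0), (2, 4, 0), (4, 3, 0), (4, 6, 2), (4, 8, 3), (5, 2, 0), (6, 1, 0), (8, 6, 5), (8, 8, 6)]


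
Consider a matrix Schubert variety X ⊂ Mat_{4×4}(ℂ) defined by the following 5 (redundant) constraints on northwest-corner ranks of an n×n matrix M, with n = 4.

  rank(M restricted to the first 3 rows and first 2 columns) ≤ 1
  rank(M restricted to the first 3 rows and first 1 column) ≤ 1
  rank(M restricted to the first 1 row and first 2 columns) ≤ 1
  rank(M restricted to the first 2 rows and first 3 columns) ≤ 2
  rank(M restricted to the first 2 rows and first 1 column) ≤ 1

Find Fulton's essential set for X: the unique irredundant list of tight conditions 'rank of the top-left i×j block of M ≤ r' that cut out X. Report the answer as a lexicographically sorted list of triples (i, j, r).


Recovering R(i,j) via the rank-extension bound from the 5 conditions:

  i=1: 1  1  1  1
  i=2: 1  1  2  2
  i=3: 1  1  2  3
  i=4: 1  2  3  4

second differences of R give the permutation w = (1, 3, 4, 2).

|D(w)|=2, |Ess(w)|=1:

[(3, 2, 1)]


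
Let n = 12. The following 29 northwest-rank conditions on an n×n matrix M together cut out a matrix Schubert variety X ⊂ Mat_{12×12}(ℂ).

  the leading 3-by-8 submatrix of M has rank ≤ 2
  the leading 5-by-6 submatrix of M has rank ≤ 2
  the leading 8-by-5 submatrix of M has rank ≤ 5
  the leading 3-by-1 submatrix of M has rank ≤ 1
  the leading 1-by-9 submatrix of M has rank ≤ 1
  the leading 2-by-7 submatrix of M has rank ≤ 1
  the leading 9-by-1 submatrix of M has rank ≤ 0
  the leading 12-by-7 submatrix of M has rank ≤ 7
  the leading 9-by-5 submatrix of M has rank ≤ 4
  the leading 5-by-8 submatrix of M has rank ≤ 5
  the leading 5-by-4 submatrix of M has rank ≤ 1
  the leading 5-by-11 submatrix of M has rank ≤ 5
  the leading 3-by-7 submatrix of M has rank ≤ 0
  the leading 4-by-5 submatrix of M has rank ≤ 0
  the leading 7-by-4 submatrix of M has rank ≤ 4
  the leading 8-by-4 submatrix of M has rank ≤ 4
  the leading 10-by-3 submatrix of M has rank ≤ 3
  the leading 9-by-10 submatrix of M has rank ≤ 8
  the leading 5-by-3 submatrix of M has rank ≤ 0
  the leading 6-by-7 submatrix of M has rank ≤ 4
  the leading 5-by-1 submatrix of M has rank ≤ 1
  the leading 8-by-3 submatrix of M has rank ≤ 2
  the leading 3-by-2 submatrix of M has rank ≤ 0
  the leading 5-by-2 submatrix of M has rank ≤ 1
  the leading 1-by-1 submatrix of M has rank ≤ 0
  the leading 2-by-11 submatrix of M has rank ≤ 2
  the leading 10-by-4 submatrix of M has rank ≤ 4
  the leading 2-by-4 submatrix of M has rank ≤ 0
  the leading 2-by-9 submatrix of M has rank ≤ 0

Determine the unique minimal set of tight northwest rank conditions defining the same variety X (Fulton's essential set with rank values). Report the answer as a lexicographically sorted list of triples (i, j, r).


Propagating the 29 rank bounds to every northwest block:

  0  0  0  0  0  0  0  0  0  1  1  1
  0  0  0  0  0  0  0  0  0  1  2  2
  0  0  0  0  0  0  0  1  1  2  3  3
  0  0  0  0  0  1  1  2  2  3  4  4
  0  0  0  1  1  2  2  3  3  4  5  5
  0  1  1  2  2  3  3  4  4  5  6  6
  0  1  2  3  3  4  4  5  5  6  7  7
  0  1  2  3  4  5  5  6  6  7  8  8
  0  1  2  3  4  5  6  7  7  8  9  9
  1  2  3  4  5  6  7  8  8  9  10  10
  1  2  3  4  5  6  7  8  9  10  11  11
  1  2  3  4  5  6  7  8  9  10  11  12

giving w = (10, 11, 8, 6, 4, 2, 3, 5, 7, 1, 9, 12) via Δ²R.

5 SE-corners of the 37-cell Rothe diagram give Ess(w):

[(2, 9, 0), (3, 7, 0), (4, 5, 0), (5, 3, 0), (9, 1, 0)]


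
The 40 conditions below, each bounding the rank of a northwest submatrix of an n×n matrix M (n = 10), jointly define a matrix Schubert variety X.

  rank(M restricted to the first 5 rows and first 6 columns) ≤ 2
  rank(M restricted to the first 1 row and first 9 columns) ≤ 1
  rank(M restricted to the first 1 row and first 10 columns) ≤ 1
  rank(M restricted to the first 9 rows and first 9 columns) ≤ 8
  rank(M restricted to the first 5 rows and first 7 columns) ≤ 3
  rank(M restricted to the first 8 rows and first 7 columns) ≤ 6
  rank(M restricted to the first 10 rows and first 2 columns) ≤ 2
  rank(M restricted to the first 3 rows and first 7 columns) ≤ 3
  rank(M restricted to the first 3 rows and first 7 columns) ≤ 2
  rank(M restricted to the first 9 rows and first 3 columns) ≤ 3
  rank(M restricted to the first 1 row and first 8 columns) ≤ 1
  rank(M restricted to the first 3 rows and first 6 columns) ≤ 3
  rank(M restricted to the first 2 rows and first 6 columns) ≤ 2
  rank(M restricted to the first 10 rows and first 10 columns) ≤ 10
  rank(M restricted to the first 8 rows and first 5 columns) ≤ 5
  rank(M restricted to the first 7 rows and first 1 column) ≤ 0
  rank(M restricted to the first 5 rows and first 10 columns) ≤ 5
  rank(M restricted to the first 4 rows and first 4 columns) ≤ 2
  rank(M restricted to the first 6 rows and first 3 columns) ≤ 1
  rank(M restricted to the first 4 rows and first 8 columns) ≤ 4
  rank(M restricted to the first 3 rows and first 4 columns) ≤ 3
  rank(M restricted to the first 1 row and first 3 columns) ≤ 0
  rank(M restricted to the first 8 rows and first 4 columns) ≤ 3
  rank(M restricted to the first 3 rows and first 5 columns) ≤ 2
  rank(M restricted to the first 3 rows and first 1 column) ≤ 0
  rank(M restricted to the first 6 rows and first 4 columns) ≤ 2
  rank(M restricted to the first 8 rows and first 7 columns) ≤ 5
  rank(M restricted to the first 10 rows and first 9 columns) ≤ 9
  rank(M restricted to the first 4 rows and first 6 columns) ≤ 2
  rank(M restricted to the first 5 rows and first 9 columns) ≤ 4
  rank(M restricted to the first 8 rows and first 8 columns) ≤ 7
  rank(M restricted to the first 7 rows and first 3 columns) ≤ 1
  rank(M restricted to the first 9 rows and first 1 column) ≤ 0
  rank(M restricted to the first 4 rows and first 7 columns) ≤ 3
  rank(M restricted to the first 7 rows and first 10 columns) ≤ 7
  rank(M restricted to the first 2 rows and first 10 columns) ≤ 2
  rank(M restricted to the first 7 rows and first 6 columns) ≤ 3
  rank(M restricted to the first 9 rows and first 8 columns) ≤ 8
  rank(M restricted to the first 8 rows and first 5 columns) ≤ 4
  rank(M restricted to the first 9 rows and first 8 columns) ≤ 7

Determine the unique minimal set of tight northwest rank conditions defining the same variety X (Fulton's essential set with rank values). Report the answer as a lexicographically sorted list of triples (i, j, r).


Recovering R(i,j) via the rank-extension bound from the 40 conditions:

  row 1: 0 0 0 1 1 1 1 1 1 1
  row 2: 0 1 1 2 2 2 2 2 2 2
  row 3: 0 1 1 2 2 2 2 3 3 3
  row 4: 0 1 1 2 2 2 3 4 4 4
  row 5: 0 1 1 2 2 2 3 4 4 5
  row 6: 0 1 1 2 3 3 4 5 5 6
  row 7: 0 1 1 2 3 3 4 5 6 7
  row 8: 0 1 2 3 4 4 5 6 7 8
  row 9: 0 1 2 3 4 5 6 7 8 9
  row 10: 1 2 3 4 5 6 7 8 9 10

reading off 1-entries of Δ²R: w = (4, 2, 8, 7, 10, 5, 9, 3, 6, 1).

ℓ(w)=25; the 7 essential cells (i,j,r):

[(1, 3, 0), (3, 7, 2), (5, 6, 2), (5, 9, 4), (7, 3, 1), (7, 6, 3), (9, 1, 0)]


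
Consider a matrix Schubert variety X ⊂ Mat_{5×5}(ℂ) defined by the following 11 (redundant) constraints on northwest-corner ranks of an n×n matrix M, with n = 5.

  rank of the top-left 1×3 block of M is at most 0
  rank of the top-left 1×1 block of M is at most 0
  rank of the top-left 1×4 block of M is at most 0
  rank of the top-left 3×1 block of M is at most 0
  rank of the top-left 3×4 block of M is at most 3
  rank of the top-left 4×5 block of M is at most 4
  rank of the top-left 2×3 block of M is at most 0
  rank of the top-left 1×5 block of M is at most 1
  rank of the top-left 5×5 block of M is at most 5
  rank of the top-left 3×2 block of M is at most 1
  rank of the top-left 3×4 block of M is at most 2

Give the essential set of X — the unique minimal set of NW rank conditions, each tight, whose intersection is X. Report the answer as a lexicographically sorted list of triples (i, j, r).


The tightest implied rank at each (i,j), from the 11 conditions:

  R[1]: 0  0  0  0  1
  R[2]: 0  0  0  1  2
  R[3]: 0  1  1  2  3
  R[4]: 1  2  2  3  4
  R[5]: 1  2  3  4  5

reading off 1-entries of Δ²R: w = (5, 4, 2, 1, 3).

D(w) has 8 cells with 3 SE-corners; essential set:

[(1, 4, 0), (2, 3, 0), (3, 1, 0)]


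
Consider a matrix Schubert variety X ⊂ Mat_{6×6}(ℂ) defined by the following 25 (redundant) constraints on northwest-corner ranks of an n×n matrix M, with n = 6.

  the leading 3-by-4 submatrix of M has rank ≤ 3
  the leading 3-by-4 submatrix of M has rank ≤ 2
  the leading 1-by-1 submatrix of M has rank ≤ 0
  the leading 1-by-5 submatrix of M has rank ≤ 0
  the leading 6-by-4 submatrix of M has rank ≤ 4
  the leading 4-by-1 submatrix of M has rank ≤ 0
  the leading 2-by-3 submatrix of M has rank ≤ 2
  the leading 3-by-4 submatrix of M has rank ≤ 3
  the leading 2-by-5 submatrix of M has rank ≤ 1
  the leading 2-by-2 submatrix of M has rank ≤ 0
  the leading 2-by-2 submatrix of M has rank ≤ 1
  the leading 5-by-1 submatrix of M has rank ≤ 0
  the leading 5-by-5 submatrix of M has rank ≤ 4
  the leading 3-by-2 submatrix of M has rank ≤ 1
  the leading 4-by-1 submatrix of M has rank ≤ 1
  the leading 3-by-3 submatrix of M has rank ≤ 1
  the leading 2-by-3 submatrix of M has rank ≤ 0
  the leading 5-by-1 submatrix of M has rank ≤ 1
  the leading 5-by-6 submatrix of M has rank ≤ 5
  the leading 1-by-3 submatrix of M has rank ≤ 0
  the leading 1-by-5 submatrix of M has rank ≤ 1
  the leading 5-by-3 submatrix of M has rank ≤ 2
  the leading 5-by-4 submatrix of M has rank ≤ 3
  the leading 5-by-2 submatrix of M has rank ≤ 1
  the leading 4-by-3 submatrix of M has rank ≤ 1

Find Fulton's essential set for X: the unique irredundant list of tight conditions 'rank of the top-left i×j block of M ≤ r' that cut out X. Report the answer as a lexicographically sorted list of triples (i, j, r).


The tightest implied rank at each (i,j), from the 25 conditions:

  row 1: 0 0 0 0 0 1
  row 2: 0 0 0 1 1 2
  row 3: 0 1 1 2 2 3
  row 4: 0 1 1 2 3 4
  row 5: 0 1 2 3 4 5
  row 6: 1 2 3 4 5 6

hence w(1..6) = (6, 4, 2, 5, 3, 1).

D(w) has 12 cells with 4 SE-corners; essential set:

[(1, 5, 0), (2, 3, 0), (4, 3, 1), (5, 1, 0)]


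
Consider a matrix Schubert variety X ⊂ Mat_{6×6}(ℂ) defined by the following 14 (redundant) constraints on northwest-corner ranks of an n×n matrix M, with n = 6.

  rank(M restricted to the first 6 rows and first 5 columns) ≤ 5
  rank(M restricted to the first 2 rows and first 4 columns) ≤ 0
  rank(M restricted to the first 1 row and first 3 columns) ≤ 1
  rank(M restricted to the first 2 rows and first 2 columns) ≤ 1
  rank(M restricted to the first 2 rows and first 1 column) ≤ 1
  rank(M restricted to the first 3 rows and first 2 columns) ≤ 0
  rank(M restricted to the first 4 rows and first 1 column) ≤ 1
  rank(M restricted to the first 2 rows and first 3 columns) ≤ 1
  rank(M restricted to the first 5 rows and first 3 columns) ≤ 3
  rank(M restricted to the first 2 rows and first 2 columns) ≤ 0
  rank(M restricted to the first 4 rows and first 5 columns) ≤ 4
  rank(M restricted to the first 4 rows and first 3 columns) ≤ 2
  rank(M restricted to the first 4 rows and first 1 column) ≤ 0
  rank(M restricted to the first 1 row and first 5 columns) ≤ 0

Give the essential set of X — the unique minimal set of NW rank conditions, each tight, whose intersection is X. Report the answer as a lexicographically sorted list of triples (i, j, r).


Rank table r_w(6×6) implied by the 14 constraints:

  row 1: 0 | 0 | 0 | 0 | 0 | 1
  row 2: 0 | 0 | 0 | 0 | 1 | 2
  row 3: 0 | 0 | 1 | 1 | 2 | 3
  row 4: 0 | 1 | 2 | 2 | 3 | 4
  row 5: 1 | 2 | 3 | 3 | 4 | 5
  row 6: 1 | 2 | 3 | 4 | 5 | 6

the unique w with this rank table is (6, 5, 3, 2, 1, 4).

D(w) has 12 cells with 4 SE-corners; essential set:

[(1, 5, 0), (2, 4, 0), (3, 2, 0), (4, 1, 0)]


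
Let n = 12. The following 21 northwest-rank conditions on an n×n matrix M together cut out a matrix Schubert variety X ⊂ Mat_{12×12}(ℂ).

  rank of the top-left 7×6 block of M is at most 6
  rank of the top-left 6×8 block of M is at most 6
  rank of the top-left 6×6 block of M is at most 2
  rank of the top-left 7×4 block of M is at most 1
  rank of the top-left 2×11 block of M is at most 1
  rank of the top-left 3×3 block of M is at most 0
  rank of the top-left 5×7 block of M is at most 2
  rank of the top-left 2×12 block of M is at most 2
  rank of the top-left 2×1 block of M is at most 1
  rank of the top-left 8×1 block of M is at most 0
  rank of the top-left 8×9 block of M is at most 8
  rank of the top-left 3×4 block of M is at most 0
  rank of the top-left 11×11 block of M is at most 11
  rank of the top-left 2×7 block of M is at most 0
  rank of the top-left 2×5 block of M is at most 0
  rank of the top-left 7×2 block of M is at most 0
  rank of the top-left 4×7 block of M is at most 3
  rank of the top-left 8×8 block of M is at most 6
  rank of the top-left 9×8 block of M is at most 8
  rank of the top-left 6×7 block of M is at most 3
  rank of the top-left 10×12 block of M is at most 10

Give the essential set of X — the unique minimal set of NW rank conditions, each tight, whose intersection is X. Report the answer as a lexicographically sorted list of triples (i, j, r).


Recovering R(i,j) via the rank-extension bound from the 21 conditions:

  R[1]: 0 0 0 0 0 0 0 1 1 1 1 1
  R[2]: 0 0 0 0 0 0 0 1 1 1 1 2
  R[3]: 0 0 0 0 1 1 1 2 2 2 2 3
  R[4]: 0 0 1 1 2 2 2 3 3 3 3 4
  R[5]: 0 0 1 1 2 2 2 3 4 4 4 5
  R[6]: 0 0 1 1 2 2 3 4 5 5 5 6
  R[7]: 0 0 1 1 2 3 4 5 6 6 6 7
  R[8]: 0 1 2 2 3 4 5 6 7 7 7 8
  R[9]: 1 2 3 3 4 5 6 7 8 8 8 9
  R[10]: 1 2 3 4 5 6 7 8 9 9 9 10
  R[11]: 1 2 3 4 5 6 7 8 9 10 10 11
  R[12]: 1 2 3 4 5 6 7 8 9 10 11 12

second differences of R give the permutation w = (8, 12, 5, 3, 9, 7, 6, 2, 1, 4, 10, 11).

ℓ(w)=36; the 8 essential cells (i,j,r):

[(2, 7, 0), (2, 11, 1), (3, 4, 0), (5, 7, 2), (6, 6, 2), (7, 2, 0), (7, 4, 1), (8, 1, 0)]


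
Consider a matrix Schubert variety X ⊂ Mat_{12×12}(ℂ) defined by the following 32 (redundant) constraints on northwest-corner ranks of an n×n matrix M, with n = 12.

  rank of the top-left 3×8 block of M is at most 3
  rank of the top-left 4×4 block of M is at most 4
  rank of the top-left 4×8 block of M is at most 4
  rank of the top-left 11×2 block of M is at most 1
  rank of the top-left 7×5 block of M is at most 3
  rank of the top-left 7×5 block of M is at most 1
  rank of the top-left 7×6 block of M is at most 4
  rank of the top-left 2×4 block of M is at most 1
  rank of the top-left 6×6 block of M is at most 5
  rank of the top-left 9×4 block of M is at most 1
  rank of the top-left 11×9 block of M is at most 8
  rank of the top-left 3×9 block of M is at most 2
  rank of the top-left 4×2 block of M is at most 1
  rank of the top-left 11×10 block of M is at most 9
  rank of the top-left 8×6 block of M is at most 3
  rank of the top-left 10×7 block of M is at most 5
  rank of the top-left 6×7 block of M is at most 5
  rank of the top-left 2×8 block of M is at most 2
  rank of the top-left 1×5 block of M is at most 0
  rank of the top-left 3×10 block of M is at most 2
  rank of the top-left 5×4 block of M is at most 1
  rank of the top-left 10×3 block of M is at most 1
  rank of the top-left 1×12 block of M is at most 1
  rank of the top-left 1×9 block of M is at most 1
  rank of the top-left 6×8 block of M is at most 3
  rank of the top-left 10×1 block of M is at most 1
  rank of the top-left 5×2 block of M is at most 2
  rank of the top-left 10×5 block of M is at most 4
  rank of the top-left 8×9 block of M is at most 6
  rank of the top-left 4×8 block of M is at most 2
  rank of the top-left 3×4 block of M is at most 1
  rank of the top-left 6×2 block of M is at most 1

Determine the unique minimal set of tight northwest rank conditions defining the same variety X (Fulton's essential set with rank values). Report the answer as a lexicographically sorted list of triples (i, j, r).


The tightest implied rank at each (i,j), from the 32 conditions:

  R[1]: 0 | 0 | 0 | 0 | 0 | 1 | 1 | 1 | 1 | 1 | 1 | 1
  R[2]: 1 | 1 | 1 | 1 | 1 | 2 | 2 | 2 | 2 | 2 | 2 | 2
  R[3]: 1 | 1 | 1 | 1 | 1 | 2 | 2 | 2 | 2 | 2 | 3 | 3
  R[4]: 1 | 1 | 1 | 1 | 1 | 2 | 2 | 2 | 3 | 3 | 4 | 4
  R[5]: 1 | 1 | 1 | 1 | 1 | 2 | 3 | 3 | 4 | 4 | 5 | 5
  R[6]: 1 | 1 | 1 | 1 | 1 | 2 | 3 | 3 | 4 | 5 | 6 | 6
  R[7]: 1 | 1 | 1 | 1 | 1 | 2 | 3 | 4 | 5 | 6 | 7 | 7
  R[8]: 1 | 1 | 1 | 1 | 2 | 3 | 4 | 5 | 6 | 7 | 8 | 8
  R[9]: 1 | 1 | 1 | 1 | 2 | 3 | 4 | 5 | 6 | 7 | 8 | 9
  R[10]: 1 | 1 | 1 | 2 | 3 | 4 | 5 | 6 | 7 | 8 | 9 | 10
  R[11]: 1 | 1 | 2 | 3 | 4 | 5 | 6 | 7 | 8 | 9 | 10 | 11
  R[12]: 1 | 2 | 3 | 4 | 5 | 6 | 7 | 8 | 9 | 10 | 11 | 12

second differences of R give the permutation w = (6, 1, 11, 9, 7, 10, 8, 5, 12, 4, 3, 2).

ℓ(w)=41; the 8 essential cells (i,j,r):

[(1, 5, 0), (3, 10, 2), (4, 8, 2), (6, 8, 3), (7, 5, 1), (9, 4, 1), (10, 3, 1), (11, 2, 1)]
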